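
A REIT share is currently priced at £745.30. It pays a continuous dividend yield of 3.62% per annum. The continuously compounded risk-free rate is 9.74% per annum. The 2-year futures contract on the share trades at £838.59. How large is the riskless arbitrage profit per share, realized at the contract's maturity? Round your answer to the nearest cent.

£3.75 per share

Fair futures: F* = S·e^(carry·T), with carry = (r − q) = 0.0974 − 0.0362 = 0.0612
F* = 745.30 · e^(0.0612 × 2) = 745.30 · e^0.122400 = 745.30 × 1.130206 = £842.3425
Market £838.59 < fair £842.3425: forward underpriced → reverse cash-and-carry (short spot, go long the forward).
At maturity, profit = |F_mkt − F*| = |838.59 − 842.3425| = £3.75 per share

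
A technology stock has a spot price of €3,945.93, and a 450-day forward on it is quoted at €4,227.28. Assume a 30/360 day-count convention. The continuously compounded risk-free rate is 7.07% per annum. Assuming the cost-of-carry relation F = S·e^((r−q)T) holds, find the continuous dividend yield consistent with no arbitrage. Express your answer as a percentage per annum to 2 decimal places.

1.56%

From F = S·e^((r−q)T): (r − q) = ln(F/S)/T
ln(4227.28/3945.93) = ln(1.071301) = 0.068874
(r − q) = 0.068874 / (450/360) = 0.055099
q = r − ln(F/S)/T = 0.0707 − 0.055099 = 0.015601
q = 1.56%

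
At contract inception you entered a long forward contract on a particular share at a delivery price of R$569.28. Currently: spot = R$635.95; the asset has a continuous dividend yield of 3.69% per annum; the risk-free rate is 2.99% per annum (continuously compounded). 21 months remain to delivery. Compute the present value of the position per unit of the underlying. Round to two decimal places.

R$55.92

Current fair forward for the remaining 21 months: F = S·e^((r − q)·T), (r − q) = 0.0299 − 0.0369 = -0.0070
F = 635.95 · e^(-0.0070 × 21/12) = 635.95 × 0.987825 = 628.2073
Value of long forward = (F − K)·e^(−rT) = (628.2073 − 569.28) · e^(−0.0299·21/12)
= 58.9273 × 0.949020 = 55.92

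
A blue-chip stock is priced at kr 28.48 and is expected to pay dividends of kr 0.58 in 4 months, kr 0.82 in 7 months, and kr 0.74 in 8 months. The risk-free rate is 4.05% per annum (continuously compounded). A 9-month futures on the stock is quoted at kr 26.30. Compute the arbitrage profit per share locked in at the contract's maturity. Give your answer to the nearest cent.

kr 0.90 per share

PV(dividends) I = 0.58·e^(−0.0405·4/12) + 0.82·e^(−0.0405·7/12) + 0.74·e^(−0.0405·8/12) = 2.0934
Fair futures F* = (S − I)·e^(rT) = (28.48 − 2.0934)·e^0.030375 = 26.3866 × 1.030841 = 27.2004
Market kr 26.30 < fair 27.2004: forward underpriced → reverse cash-and-carry (short the stock, invest proceeds at r, pay the dividends, go long the forward).
Profit at T = |F_mkt − F*| = |26.30 − 27.2004| = kr 0.90 per share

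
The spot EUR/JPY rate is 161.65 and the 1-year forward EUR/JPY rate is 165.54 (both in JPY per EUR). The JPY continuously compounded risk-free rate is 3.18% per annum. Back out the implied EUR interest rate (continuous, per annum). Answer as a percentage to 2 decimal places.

F = S·e^((r_JPY − r_EUR)T) ⇒ r_EUR = r_JPY − ln(F/S)/T
ln(165.54/161.65) = 0.023779; /(1) = 0.023779
r_EUR = 0.0318 − 0.023779 = 0.008021
r_EUR = 0.80%

0.80%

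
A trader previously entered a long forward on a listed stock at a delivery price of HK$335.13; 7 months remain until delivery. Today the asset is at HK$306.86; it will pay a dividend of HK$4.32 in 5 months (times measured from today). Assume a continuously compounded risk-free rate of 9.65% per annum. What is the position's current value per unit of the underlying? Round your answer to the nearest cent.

-HK$14.08

PV(remaining dividends) I = 4.32·e^(−0.0965·5/12) = 4.1497
Current forward F = (S − I)·e^(rT) = (306.86 − 4.1497)·e^(0.0965·7/12) = 302.7103 × 1.057906 = 320.2390
Value (long) = (F − K)·e^(−rT) = (320.2390 − 335.13) × 0.945263 = -14.0759
Value = -HK$14.08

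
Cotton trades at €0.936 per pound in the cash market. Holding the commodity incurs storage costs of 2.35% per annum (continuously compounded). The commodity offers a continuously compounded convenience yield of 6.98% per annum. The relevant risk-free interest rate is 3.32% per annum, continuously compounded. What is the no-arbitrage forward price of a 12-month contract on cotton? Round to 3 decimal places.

€0.924 per pound

Net carry = r + u − y = 0.0332 + 0.0235 − 0.0698 = -0.0131
F = S·e^((r+u−y)T) = 0.936 · e^(-0.0131 × 12/12) = 0.936 · e^-0.013100
= 0.936 × 0.986985 = €0.924 per pound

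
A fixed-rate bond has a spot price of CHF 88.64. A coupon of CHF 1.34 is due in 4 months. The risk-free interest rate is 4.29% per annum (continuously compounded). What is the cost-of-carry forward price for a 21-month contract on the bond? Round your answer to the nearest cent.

PV(coupons) I = 1.34·e^(−0.0429·4/12)
I = 1.3210
F = (S − I)·e^(rT) = (88.64 − 1.3210) · e^(0.0429·21/12)
= 87.3190 · e^0.075075 = 87.3190 × 1.077965 = CHF 94.13

CHF 94.13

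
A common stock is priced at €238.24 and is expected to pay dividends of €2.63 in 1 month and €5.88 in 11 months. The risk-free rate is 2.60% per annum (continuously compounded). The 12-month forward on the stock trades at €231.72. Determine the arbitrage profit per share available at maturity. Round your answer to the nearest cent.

€4.21 per share

PV(dividends) I = 2.63·e^(−0.0260·1/12) + 5.88·e^(−0.0260·11/12) = 8.3658
Fair forward F* = (S − I)·e^(rT) = (238.24 − 8.3658)·e^0.026000 = 229.8742 × 1.026341 = 235.9293
Market €231.72 < fair 235.9293: forward underpriced → reverse cash-and-carry (short the stock, invest proceeds at r, pay the dividends, go long the forward).
Profit at T = |F_mkt − F*| = |231.72 − 235.9293| = €4.21 per share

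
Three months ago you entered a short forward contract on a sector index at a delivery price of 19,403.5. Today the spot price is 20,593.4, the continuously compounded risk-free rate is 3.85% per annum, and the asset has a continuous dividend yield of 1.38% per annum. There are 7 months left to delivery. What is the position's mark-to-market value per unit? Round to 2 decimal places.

-1455.70

Current fair forward for the remaining 7 months: F = S·e^((r − q)·T), (r − q) = 0.0385 − 0.0138 = 0.0247
F = 20593.4 · e^(0.0247 × 7/12) = 20593.4 × 1.01451263 = 20892.2644
Value of long forward = (F − K)·e^(−rT) = (20892.2644 − 19403.5) · e^(−0.0385·7/12)
= 1488.7644 × 0.97779198 = 1455.70
Short position value = −(long value) = -1455.70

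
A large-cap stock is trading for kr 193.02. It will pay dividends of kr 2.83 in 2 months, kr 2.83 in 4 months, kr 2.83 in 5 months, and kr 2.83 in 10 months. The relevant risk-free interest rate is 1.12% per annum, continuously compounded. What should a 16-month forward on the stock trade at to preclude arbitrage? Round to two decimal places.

PV(dividends) I = 2.83·e^(−0.0112·2/12) + 2.83·e^(−0.0112·4/12) + 2.83·e^(−0.0112·5/12) + 2.83·e^(−0.0112·10/12)
I = 2.8247 + 2.8195 + 2.8168 + 2.8037 = 11.2647
F = (S − I)·e^(rT) = (193.02 − 11.2647) · e^(0.0112·16/12)
= 181.7553 · e^0.014933 = 181.7553 × 1.015045 = kr 184.49

kr 184.49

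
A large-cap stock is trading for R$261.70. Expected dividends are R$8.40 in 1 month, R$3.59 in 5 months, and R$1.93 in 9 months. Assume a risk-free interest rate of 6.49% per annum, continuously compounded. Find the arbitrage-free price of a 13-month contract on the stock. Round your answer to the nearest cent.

PV(dividends) I = 8.40·e^(−0.0649·1/12) + 3.59·e^(−0.0649·5/12) + 1.93·e^(−0.0649·9/12)
I = 8.3547 + 3.4942 + 1.8383 = 13.6872
F = (S − I)·e^(rT) = (261.70 − 13.6872) · e^(0.0649·13/12)
= 248.0128 · e^0.070308 = 248.0128 × 1.072839 = R$266.08

R$266.08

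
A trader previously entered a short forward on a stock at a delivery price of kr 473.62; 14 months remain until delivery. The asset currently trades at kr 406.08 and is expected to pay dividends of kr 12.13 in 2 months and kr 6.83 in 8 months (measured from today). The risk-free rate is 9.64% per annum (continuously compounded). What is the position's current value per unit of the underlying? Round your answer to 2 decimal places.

kr 35.50

PV(remaining dividends) I = 12.13·e^(−0.0964·2/12) + 6.83·e^(−0.0964·8/12) = 18.3415
Current forward F = (S − I)·e^(rT) = (406.08 − 18.3415)·e^(0.0964·14/12) = 387.7385 × 1.119035 = 433.8930
Value (long) = (F − K)·e^(−rT) = (433.8930 − 473.62) × 0.893627 = -35.5011
Short position value = −(long value) = kr 35.50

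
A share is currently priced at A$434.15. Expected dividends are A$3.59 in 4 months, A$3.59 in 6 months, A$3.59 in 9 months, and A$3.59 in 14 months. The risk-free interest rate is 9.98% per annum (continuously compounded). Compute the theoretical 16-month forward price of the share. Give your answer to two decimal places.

A$480.62

PV(dividends) I = 3.59·e^(−0.0998·4/12) + 3.59·e^(−0.0998·6/12) + 3.59·e^(−0.0998·9/12) + 3.59·e^(−0.0998·14/12)
I = 3.4725 + 3.4153 + 3.3311 + 3.1954 = 13.4143
F = (S − I)·e^(rT) = (434.15 − 13.4143) · e^(0.0998·16/12)
= 420.7357 · e^0.133067 = 420.7357 × 1.142327 = A$480.62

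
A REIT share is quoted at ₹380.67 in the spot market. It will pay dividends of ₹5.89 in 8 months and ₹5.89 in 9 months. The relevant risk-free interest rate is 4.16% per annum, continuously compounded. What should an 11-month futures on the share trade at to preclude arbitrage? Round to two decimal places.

₹383.58

PV(dividends) I = 5.89·e^(−0.0416·8/12) + 5.89·e^(−0.0416·9/12)
I = 5.7289 + 5.7091 = 11.4380
F = (S − I)·e^(rT) = (380.67 − 11.4380) · e^(0.0416·11/12)
= 369.2320 · e^0.038133 = 369.2320 × 1.038869 = ₹383.58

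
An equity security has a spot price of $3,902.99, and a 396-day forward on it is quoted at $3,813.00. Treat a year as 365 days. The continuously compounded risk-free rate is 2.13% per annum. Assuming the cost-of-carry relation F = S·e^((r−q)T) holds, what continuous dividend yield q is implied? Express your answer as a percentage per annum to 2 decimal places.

From F = S·e^((r−q)T): (r − q) = ln(F/S)/T
ln(3813.00/3902.99) = ln(0.976943) = -0.023327
(r − q) = -0.023327 / (396/365) = -0.021501
q = r − ln(F/S)/T = 0.0213 + 0.021501 = 0.042801
q = 4.28%

4.28%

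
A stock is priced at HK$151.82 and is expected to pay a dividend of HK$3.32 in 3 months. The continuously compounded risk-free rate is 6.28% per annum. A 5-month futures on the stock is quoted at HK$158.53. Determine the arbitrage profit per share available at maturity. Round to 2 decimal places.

PV(dividends) I = 3.32·e^(−0.0628·3/12) = 3.2683
Fair futures F* = (S − I)·e^(rT) = (151.82 − 3.2683)·e^0.026167 = 148.5517 × 1.026512 = 152.4901
Market HK$158.53 > fair 152.4901: forward overpriced → cash-and-carry (borrow at r, buy the stock and collect the dividends, short the forward).
Profit at T = |F_mkt − F*| = |158.53 − 152.4901| = HK$6.04 per share

HK$6.04 per share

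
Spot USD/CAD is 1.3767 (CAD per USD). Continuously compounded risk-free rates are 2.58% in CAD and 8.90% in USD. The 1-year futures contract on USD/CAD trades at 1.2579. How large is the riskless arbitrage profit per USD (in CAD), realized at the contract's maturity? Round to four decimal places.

0.0345 per USD (in CAD)

Fair futures: F* = S·e^(carry·T), with carry = (r_CAD − r_USD) = 0.0258 − 0.0890 = -0.0632
F* = 1.3767 · e^(-0.0632 × 1) = 1.3767 · e^-0.063200 = 1.3767 × 0.938756 = 1.2924
Market 1.2579 < fair 1.2924: forward underpriced → reverse cash-and-carry (short spot, go long the forward).
At maturity, profit = |F_mkt − F*| = |1.2579 − 1.2924| = 0.0345 per USD (in CAD)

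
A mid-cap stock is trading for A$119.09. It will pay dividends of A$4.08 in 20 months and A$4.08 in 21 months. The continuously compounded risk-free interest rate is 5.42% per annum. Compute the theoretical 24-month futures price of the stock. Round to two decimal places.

A$124.43

PV(dividends) I = 4.08·e^(−0.0542·20/12) + 4.08·e^(−0.0542·21/12)
I = 3.7276 + 3.7108 = 7.4384
F = (S − I)·e^(rT) = (119.09 − 7.4384) · e^(0.0542·24/12)
= 111.6516 · e^0.108400 = 111.6516 × 1.114493 = A$124.43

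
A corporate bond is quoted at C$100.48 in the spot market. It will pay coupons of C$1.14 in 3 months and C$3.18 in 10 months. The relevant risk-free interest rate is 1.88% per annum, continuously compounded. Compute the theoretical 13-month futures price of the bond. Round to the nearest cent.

C$98.19

PV(coupons) I = 1.14·e^(−0.0188·3/12) + 3.18·e^(−0.0188·10/12)
I = 1.1347 + 3.1306 = 4.2653
F = (S − I)·e^(rT) = (100.48 − 4.2653) · e^(0.0188·13/12)
= 96.2147 · e^0.020367 = 96.2147 × 1.020576 = C$98.19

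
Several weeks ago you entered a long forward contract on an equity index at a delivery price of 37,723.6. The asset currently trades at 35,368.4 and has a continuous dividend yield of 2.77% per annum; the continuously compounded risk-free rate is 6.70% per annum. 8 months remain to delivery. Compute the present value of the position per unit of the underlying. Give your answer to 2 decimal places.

-1354.43

Current fair forward for the remaining 8 months: F = S·e^((r − q)·T), (r − q) = 0.0670 − 0.0277 = 0.0393
F = 35368.4 · e^(0.0393 × 8/12) = 35368.4 × 1.02654624 = 36307.2980
Value of long forward = (F − K)·e^(−rT) = (36307.2980 − 37723.6) · e^(−0.0670·8/12)
= -1416.3020 × 0.95631620 = -1354.43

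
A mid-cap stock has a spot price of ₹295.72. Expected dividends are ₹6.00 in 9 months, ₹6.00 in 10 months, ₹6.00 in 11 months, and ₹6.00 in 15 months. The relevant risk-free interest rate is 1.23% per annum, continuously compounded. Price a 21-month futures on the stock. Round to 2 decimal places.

₹277.91

PV(dividends) I = 6.00·e^(−0.0123·9/12) + 6.00·e^(−0.0123·10/12) + 6.00·e^(−0.0123·11/12) + 6.00·e^(−0.0123·15/12)
I = 5.9449 + 5.9388 + 5.9327 + 5.9085 = 23.7249
F = (S − I)·e^(rT) = (295.72 − 23.7249) · e^(0.0123·21/12)
= 271.9951 · e^0.021525 = 271.9951 × 1.021758 = ₹277.91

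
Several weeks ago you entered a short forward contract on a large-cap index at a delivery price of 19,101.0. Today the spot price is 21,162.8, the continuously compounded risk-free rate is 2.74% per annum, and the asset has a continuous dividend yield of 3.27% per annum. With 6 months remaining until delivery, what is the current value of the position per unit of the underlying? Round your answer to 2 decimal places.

-1978.50

Current fair forward for the remaining 6 months: F = S·e^((r − q)·T), (r − q) = 0.0274 − 0.0327 = -0.0053
F = 21162.8 · e^(-0.0053 × 6/12) = 21162.8 × 0.99735351 = 21106.7929
Value of long forward = (F − K)·e^(−rT) = (21106.7929 − 19101.0) · e^(−0.0274·6/12)
= 2005.7929 × 0.98639342 = 1978.50
Short position value = −(long value) = -1978.50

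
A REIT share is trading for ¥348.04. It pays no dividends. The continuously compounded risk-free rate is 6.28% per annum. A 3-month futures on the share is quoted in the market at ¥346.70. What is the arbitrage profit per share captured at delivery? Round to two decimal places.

Fair futures: F* = S·e^(carry·T), with carry = r = 0.0628
F* = 348.04 · e^(0.0628 × 3/12) = 348.04 · e^0.015700 = 348.04 × 1.015824 = ¥353.5474
Market ¥346.70 < fair ¥353.5474: forward underpriced → reverse cash-and-carry (short spot, go long the forward).
At maturity, profit = |F_mkt − F*| = |346.70 − 353.5474| = ¥6.85 per share

¥6.85 per share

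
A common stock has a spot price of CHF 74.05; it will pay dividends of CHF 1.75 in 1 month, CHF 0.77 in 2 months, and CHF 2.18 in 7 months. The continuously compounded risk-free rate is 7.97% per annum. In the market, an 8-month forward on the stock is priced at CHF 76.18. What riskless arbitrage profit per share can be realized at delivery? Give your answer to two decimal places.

PV(dividends) I = 1.75·e^(−0.0797·1/12) + 0.77·e^(−0.0797·2/12) + 2.18·e^(−0.0797·7/12) = 4.5792
Fair forward F* = (S − I)·e^(rT) = (74.05 − 4.5792)·e^0.053133 = 69.4708 × 1.054570 = 73.2618
Market CHF 76.18 > fair 73.2618: forward overpriced → cash-and-carry (borrow at r, buy the stock and collect the dividends, short the forward).
Profit at T = |F_mkt − F*| = |76.18 − 73.2618| = CHF 2.92 per share

CHF 2.92 per share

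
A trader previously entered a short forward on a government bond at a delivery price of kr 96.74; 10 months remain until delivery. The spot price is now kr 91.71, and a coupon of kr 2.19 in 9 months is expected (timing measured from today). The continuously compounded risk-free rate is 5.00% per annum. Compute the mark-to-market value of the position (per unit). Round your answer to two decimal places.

PV(remaining coupons) I = 2.19·e^(−0.0500·9/12) = 2.1094
Current forward F = (S − I)·e^(rT) = (91.71 − 2.1094)·e^(0.0500·10/12) = 89.6006 × 1.042547 = 93.4128
Value (long) = (F − K)·e^(−rT) = (93.4128 − 96.74) × 0.959189 = -3.1914
Short position value = −(long value) = kr 3.19

kr 3.19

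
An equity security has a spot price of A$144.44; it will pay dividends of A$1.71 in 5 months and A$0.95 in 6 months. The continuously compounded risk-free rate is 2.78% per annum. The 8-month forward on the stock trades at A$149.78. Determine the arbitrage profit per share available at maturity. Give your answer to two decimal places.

PV(dividends) I = 1.71·e^(−0.0278·5/12) + 0.95·e^(−0.0278·6/12) = 2.6272
Fair forward F* = (S − I)·e^(rT) = (144.44 − 2.6272)·e^0.018533 = 141.8128 × 1.018706 = 144.4656
Market A$149.78 > fair 144.4656: forward overpriced → cash-and-carry (borrow at r, buy the stock and collect the dividends, short the forward).
Profit at T = |F_mkt − F*| = |149.78 − 144.4656| = A$5.31 per share

A$5.31 per share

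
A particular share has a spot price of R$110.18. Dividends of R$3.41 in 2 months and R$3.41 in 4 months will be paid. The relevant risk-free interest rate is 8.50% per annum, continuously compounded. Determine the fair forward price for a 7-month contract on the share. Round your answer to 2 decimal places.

R$108.76

PV(dividends) I = 3.41·e^(−0.0850·2/12) + 3.41·e^(−0.0850·4/12)
I = 3.3620 + 3.3147 = 6.6767
F = (S − I)·e^(rT) = (110.18 − 6.6767) · e^(0.0850·7/12)
= 103.5033 · e^0.049583 = 103.5033 × 1.050833 = R$108.76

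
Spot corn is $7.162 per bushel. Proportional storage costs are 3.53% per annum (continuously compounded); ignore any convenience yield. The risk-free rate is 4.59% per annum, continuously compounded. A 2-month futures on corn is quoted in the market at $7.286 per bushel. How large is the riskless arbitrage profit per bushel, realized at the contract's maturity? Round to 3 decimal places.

Fair futures: F* = S·e^(carry·T), with carry = (r + u) = 0.0459 + 0.0353 = 0.0812
F* = 7.162 · e^(0.0812 × 2/12) = 7.162 · e^0.013533 = 7.162 × 1.013625 = $7.2596
Market $7.286 > fair $7.2596: forward overpriced → cash-and-carry (buy spot, short the forward).
At maturity, profit = |F_mkt − F*| = |7.286 − 7.2596| = $0.026 per bushel

$0.026 per bushel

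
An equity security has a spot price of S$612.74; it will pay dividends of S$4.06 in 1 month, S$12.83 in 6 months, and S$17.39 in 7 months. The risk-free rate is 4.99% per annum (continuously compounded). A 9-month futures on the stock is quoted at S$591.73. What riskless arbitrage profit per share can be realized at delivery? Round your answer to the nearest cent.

S$9.65 per share

PV(dividends) I = 4.06·e^(−0.0499·1/12) + 12.83·e^(−0.0499·6/12) + 17.39·e^(−0.0499·7/12) = 33.4481
Fair futures F* = (S − I)·e^(rT) = (612.74 − 33.4481)·e^0.037425 = 579.2919 × 1.038134 = 601.3826
Market S$591.73 < fair 601.3826: forward underpriced → reverse cash-and-carry (short the stock, invest proceeds at r, pay the dividends, go long the forward).
Profit at T = |F_mkt − F*| = |591.73 − 601.3826| = S$9.65 per share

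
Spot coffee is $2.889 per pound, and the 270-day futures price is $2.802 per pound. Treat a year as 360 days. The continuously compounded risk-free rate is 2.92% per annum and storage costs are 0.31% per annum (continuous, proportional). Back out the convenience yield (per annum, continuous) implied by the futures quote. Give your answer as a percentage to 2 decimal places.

7.31%

F = S·e^((r+u−y)T) ⇒ (r+u−y) = ln(F/S)/T
ln(2.802/2.889) = -0.030577; /T ⇒ -0.040769
y = r + u − ln(F/S)/T = 0.0292 + 0.0031 + 0.040769 = 0.073069
y = 7.31%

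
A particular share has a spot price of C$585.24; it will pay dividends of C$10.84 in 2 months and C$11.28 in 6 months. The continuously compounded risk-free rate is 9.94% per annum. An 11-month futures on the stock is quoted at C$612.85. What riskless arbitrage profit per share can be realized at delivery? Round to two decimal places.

C$4.78 per share

PV(dividends) I = 10.84·e^(−0.0994·2/12) + 11.28·e^(−0.0994·6/12) = 21.3950
Fair futures F* = (S − I)·e^(rT) = (585.24 − 21.3950)·e^0.091117 = 563.8450 × 1.095397 = 617.6341
Market C$612.85 < fair 617.6341: forward underpriced → reverse cash-and-carry (short the stock, invest proceeds at r, pay the dividends, go long the forward).
Profit at T = |F_mkt − F*| = |612.85 − 617.6341| = C$4.78 per share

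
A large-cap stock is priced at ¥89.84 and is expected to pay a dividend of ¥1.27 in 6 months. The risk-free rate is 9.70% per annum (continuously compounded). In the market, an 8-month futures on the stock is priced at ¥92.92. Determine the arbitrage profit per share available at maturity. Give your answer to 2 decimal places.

PV(dividends) I = 1.27·e^(−0.0970·6/12) = 1.2099
Fair futures F* = (S − I)·e^(rT) = (89.84 − 1.2099)·e^0.064667 = 88.6301 × 1.066804 = 94.5509
Market ¥92.92 < fair 94.5509: forward underpriced → reverse cash-and-carry (short the stock, invest proceeds at r, pay the dividends, go long the forward).
Profit at T = |F_mkt − F*| = |92.92 − 94.5509| = ¥1.63 per share

¥1.63 per share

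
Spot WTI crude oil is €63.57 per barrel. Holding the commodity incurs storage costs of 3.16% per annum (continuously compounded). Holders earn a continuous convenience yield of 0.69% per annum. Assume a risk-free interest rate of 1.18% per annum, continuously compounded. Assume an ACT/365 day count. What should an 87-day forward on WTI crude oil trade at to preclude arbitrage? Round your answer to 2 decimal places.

€64.13 per barrel

Net carry = r + u − y = 0.0118 + 0.0316 − 0.0069 = 0.0365
F = S·e^((r+u−y)T) = 63.57 · e^(0.0365 × 87/365) = 63.57 · e^0.008700
= 63.57 × 1.008738 = €64.13 per barrel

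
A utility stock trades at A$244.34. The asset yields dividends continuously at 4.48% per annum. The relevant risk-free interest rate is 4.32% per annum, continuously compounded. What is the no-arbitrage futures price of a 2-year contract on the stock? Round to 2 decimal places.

A$243.56

F = S·e^((r − q)T) = 244.34 · e^((0.0432 − 0.0448) × 2)
= 244.34 · e^-0.003200 = 244.34 × 0.996805
F = A$243.56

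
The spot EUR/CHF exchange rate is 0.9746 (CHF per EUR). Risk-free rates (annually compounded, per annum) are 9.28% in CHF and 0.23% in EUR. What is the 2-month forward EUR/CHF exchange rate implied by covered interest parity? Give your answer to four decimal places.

0.9887

By covered interest parity, F = S · (1+r_CHF)^T / (1+r_EUR)^T
= 0.9746 × 1.014900 / 1.000383 = 0.9746 × 1.014511
F = 0.9887 CHF per EUR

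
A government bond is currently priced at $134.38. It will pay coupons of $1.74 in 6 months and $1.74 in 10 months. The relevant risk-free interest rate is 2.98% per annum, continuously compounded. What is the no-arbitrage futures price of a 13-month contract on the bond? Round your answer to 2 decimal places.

$135.27

PV(coupons) I = 1.74·e^(−0.0298·6/12) + 1.74·e^(−0.0298·10/12)
I = 1.7143 + 1.6973 = 3.4116
F = (S − I)·e^(rT) = (134.38 − 3.4116) · e^(0.0298·13/12)
= 130.9684 · e^0.032283 = 130.9684 × 1.032810 = $135.27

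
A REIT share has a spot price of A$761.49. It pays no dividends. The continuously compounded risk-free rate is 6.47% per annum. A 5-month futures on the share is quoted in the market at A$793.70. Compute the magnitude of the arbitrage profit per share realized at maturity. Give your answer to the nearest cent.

Fair futures: F* = S·e^(carry·T), with carry = r = 0.0647
F* = 761.49 · e^(0.0647 × 5/12) = 761.49 · e^0.026958 = 761.49 × 1.027325 = A$782.2977
Market A$793.70 > fair A$782.2977: forward overpriced → cash-and-carry (buy spot, short the forward).
At maturity, profit = |F_mkt − F*| = |793.70 − 782.2977| = A$11.40 per share

A$11.40 per share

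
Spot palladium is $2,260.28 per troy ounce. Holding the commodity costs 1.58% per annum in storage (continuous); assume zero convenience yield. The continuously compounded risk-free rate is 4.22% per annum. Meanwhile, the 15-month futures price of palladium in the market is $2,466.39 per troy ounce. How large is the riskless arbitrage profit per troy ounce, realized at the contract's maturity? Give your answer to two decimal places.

Fair futures: F* = S·e^(carry·T), with carry = (r + u) = 0.0422 + 0.0158 = 0.0580
F* = 2260.28 · e^(0.0580 × 15/12) = 2260.28 · e^0.07250000 = 2260.28 × 1.07519281 = $2430.2368
Market $2466.39 > fair $2430.2368: forward overpriced → cash-and-carry (buy spot, short the forward).
At maturity, profit = |F_mkt − F*| = |2466.39 − 2430.2368| = $36.15 per troy ounce

$36.15 per troy ounce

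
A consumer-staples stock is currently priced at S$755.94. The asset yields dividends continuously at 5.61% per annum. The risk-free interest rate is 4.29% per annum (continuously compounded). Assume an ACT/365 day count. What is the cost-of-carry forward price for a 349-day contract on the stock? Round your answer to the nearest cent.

S$746.46

F = S·e^((r − q)T) = 755.94 · e^((0.0429 − 0.0561) × 349/365)
= 755.94 · e^-0.012621 = 755.94 × 0.987458
F = S$746.46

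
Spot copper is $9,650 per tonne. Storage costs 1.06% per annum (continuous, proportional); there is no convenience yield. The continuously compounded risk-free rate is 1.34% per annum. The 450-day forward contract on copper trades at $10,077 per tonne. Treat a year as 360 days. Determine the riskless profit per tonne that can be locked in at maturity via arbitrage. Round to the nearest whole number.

Fair forward: F* = S·e^(carry·T), with carry = (r + u) = 0.0134 + 0.0106 = 0.0240
F* = 9650 · e^(0.0240 × 450/360) = 9650 · e^0.030000 = 9650 × 1.030455 = $9943.8907
Market $10077 > fair $9943.8907: forward overpriced → cash-and-carry (buy spot, short the forward).
At maturity, profit = |F_mkt − F*| = |10077 − 9943.8907| = $133 per tonne

$133 per tonne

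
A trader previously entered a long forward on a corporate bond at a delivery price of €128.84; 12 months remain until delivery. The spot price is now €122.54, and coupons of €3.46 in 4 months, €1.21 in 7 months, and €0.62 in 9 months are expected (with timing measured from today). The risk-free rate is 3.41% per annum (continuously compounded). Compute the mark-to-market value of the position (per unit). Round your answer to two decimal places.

-€7.19

PV(remaining coupons) I = 3.46·e^(−0.0341·4/12) + 1.21·e^(−0.0341·7/12) + 0.62·e^(−0.0341·9/12) = 5.2114
Current forward F = (S − I)·e^(rT) = (122.54 − 5.2114)·e^(0.0341·12/12) = 117.3286 × 1.034688 = 121.3985
Value (long) = (F − K)·e^(−rT) = (121.3985 − 128.84) × 0.966475 = -7.1920
Value = -€7.19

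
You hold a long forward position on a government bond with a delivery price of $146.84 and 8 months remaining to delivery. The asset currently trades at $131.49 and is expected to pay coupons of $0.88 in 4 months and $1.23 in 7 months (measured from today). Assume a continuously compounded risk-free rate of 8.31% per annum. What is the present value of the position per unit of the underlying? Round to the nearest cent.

PV(remaining coupons) I = 0.88·e^(−0.0831·4/12) + 1.23·e^(−0.0831·7/12) = 2.0278
Current forward F = (S − I)·e^(rT) = (131.49 − 2.0278)·e^(0.0831·8/12) = 129.4622 × 1.056963 = 136.8368
Value (long) = (F − K)·e^(−rT) = (136.8368 − 146.84) × 0.946107 = -9.4641
Value = -$9.46

-$9.46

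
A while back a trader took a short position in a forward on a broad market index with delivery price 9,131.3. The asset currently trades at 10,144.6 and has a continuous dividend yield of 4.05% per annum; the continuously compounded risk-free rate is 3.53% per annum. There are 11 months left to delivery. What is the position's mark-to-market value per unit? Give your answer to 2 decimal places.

Current fair forward for the remaining 11 months: F = S·e^((r − q)·T), (r − q) = 0.0353 − 0.0405 = -0.0052
F = 10144.6 · e^(-0.0052 × 11/12) = 10144.6 × 0.99524468 = 10096.3592
Value of long forward = (F − K)·e^(−rT) = (10096.3592 − 9131.3) · e^(−0.0353·11/12)
= 965.0592 × 0.96815960 = 934.33
Short position value = −(long value) = -934.33

-934.33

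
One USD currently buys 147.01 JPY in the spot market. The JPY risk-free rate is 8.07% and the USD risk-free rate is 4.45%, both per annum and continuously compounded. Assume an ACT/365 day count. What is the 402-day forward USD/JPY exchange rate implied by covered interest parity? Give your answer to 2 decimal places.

F = S·e^((r_JPY − r_USD)T) = 147.01 · e^((0.0807 − 0.0445) × 402/365)
= 147.01 · e^0.039870 = 147.01 × 1.040675
F = 152.99 JPY per USD

152.99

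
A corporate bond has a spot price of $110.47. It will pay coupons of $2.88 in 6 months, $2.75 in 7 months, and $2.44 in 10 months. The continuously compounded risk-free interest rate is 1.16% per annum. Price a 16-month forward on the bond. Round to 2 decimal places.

$104.06

PV(coupons) I = 2.88·e^(−0.0116·6/12) + 2.75·e^(−0.0116·7/12) + 2.44·e^(−0.0116·10/12)
I = 2.8633 + 2.7315 + 2.4165 = 8.0113
F = (S − I)·e^(rT) = (110.47 − 8.0113) · e^(0.0116·16/12)
= 102.4587 · e^0.015467 = 102.4587 × 1.015587 = $104.06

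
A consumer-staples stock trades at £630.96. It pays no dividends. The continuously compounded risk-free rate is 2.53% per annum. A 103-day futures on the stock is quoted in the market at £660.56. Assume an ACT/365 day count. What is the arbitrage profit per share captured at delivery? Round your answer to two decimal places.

Fair futures: F* = S·e^(carry·T), with carry = r = 0.0253
F* = 630.96 · e^(0.0253 × 103/365) = 630.96 · e^0.007139 = 630.96 × 1.007165 = £635.4808
Market £660.56 > fair £635.4808: forward overpriced → cash-and-carry (buy spot, short the forward).
At maturity, profit = |F_mkt − F*| = |660.56 − 635.4808| = £25.08 per share

£25.08 per share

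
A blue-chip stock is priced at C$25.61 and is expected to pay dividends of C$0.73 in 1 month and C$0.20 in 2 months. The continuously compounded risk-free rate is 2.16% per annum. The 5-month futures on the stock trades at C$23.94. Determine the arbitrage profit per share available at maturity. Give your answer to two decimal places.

C$0.97 per share

PV(dividends) I = 0.73·e^(−0.0216·1/12) + 0.20·e^(−0.0216·2/12) = 0.9280
Fair futures F* = (S − I)·e^(rT) = (25.61 − 0.9280)·e^0.009000 = 24.6820 × 1.009041 = 24.9051
Market C$23.94 < fair 24.9051: forward underpriced → reverse cash-and-carry (short the stock, invest proceeds at r, pay the dividends, go long the forward).
Profit at T = |F_mkt − F*| = |23.94 − 24.9051| = C$0.97 per share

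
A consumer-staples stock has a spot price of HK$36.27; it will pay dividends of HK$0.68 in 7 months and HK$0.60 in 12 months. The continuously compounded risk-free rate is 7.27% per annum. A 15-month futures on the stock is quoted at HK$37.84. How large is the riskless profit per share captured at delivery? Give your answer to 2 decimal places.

PV(dividends) I = 0.68·e^(−0.0727·7/12) + 0.60·e^(−0.0727·12/12) = 1.2097
Fair futures F* = (S − I)·e^(rT) = (36.27 − 1.2097)·e^0.090875 = 35.0603 × 1.095132 = 38.3957
Market HK$37.84 < fair 38.3957: forward underpriced → reverse cash-and-carry (short the stock, invest proceeds at r, pay the dividends, go long the forward).
Profit at T = |F_mkt − F*| = |37.84 − 38.3957| = HK$0.56 per share

HK$0.56 per share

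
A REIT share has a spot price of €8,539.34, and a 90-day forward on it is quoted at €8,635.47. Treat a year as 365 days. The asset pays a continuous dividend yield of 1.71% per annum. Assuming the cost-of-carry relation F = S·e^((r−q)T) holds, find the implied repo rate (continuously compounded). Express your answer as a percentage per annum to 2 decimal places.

From F = S·e^((r−q)T): (r − q) = ln(F/S)/T
ln(8635.47/8539.34) = ln(1.011257) = 0.011194
(r − q) = 0.011194 / (90/365) = 0.045398
r = ln(F/S)/T + q = 0.045398 + 0.0171 = 0.062498
r = 6.25%

6.25%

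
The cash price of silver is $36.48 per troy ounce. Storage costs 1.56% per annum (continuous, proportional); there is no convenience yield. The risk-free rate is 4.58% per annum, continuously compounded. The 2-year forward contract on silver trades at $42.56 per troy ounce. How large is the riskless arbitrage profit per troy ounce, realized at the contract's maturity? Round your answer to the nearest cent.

Fair forward: F* = S·e^(carry·T), with carry = (r + u) = 0.0458 + 0.0156 = 0.0614
F* = 36.48 · e^(0.0614 × 2) = 36.48 · e^0.122800 = 36.48 × 1.130658 = $41.2464
Market $42.56 > fair $41.2464: forward overpriced → cash-and-carry (buy spot, short the forward).
At maturity, profit = |F_mkt − F*| = |42.56 − 41.2464| = $1.31 per troy ounce

$1.31 per troy ounce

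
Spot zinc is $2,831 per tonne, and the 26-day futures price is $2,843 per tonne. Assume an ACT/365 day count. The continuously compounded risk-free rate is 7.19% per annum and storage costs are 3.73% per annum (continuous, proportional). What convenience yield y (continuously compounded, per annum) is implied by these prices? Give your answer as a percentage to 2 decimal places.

F = S·e^((r+u−y)T) ⇒ (r+u−y) = ln(F/S)/T
ln(2843/2831) = 0.004230; /T ⇒ 0.059383
y = r + u − ln(F/S)/T = 0.0719 + 0.0373 − 0.059383 = 0.049817
y = 4.98%

4.98%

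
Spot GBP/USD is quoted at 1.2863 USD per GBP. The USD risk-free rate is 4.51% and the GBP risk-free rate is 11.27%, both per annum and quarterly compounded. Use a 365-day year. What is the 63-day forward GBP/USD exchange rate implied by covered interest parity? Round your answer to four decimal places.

1.2717

By covered interest parity, F = S · (1+r_USD/4)^(4T) / (1+r_GBP/4)^(4T)
= 1.2863 × 1.007771 / 1.019369 = 1.2863 × 0.988622
F = 1.2717 USD per GBP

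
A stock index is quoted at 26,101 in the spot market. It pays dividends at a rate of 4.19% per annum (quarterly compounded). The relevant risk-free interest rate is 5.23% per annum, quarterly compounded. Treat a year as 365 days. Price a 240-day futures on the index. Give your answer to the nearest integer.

26,278

F = S · (1+r/4)^(4T) / (1+q/4)^(4T)
= 26101 × 1.034757 / 1.027786 = 26101 × 1.006783
F = 26,278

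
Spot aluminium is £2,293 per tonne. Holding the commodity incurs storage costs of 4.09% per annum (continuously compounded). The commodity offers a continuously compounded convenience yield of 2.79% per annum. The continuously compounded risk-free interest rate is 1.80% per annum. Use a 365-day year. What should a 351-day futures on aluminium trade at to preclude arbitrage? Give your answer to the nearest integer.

£2,362 per tonne

Net carry = r + u − y = 0.0180 + 0.0409 − 0.0279 = 0.0310
F = S·e^((r+u−y)T) = 2293 · e^(0.0310 × 351/365) = 2293 · e^0.029811
= 2293 × 1.030260 = £2,362 per tonne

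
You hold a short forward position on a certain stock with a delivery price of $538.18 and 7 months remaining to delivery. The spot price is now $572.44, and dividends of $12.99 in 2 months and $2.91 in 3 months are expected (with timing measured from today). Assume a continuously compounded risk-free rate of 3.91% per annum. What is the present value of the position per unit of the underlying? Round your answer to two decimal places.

PV(remaining dividends) I = 12.99·e^(−0.0391·2/12) + 2.91·e^(−0.0391·3/12) = 15.7873
Current forward F = (S − I)·e^(rT) = (572.44 − 15.7873)·e^(0.0391·7/12) = 556.6527 × 1.023070 = 569.4947
Value (long) = (F − K)·e^(−rT) = (569.4947 − 538.18) × 0.977450 = 30.6086
Short position value = −(long value) = -$30.61

-$30.61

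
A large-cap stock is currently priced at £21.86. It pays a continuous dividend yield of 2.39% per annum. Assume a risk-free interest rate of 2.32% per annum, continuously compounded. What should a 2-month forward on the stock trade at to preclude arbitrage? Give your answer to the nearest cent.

F = S·e^((r − q)T) = 21.86 · e^((0.0232 − 0.0239) × 2/12)
= 21.86 · e^-0.000117 = 21.86 × 0.999883
F = £21.86

£21.86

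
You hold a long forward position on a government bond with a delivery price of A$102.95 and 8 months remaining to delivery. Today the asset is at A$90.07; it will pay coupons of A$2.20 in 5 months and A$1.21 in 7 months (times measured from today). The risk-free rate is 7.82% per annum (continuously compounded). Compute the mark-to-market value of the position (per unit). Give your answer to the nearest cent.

-A$10.94

PV(remaining coupons) I = 2.20·e^(−0.0782·5/12) + 1.21·e^(−0.0782·7/12) = 3.2855
Current forward F = (S − I)·e^(rT) = (90.07 − 3.2855)·e^(0.0782·8/12) = 86.7845 × 1.053516 = 91.4289
Value (long) = (F − K)·e^(−rT) = (91.4289 − 102.95) × 0.949202 = -10.9359
Value = -A$10.94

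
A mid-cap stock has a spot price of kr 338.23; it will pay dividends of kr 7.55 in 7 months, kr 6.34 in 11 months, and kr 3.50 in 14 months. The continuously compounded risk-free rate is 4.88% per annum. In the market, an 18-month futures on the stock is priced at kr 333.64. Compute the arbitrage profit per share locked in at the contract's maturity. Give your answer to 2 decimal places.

kr 12.30 per share

PV(dividends) I = 7.55·e^(−0.0488·7/12) + 6.34·e^(−0.0488·11/12) + 3.50·e^(−0.0488·14/12) = 16.7070
Fair futures F* = (S − I)·e^(rT) = (338.23 − 16.7070)·e^0.073200 = 321.5230 × 1.075946 = 345.9414
Market kr 333.64 < fair 345.9414: forward underpriced → reverse cash-and-carry (short the stock, invest proceeds at r, pay the dividends, go long the forward).
Profit at T = |F_mkt − F*| = |333.64 − 345.9414| = kr 12.30 per share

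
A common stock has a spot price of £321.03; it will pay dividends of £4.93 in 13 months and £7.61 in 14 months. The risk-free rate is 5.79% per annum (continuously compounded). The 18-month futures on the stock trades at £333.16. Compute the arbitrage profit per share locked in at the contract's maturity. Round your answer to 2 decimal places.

£4.19 per share

PV(dividends) I = 4.93·e^(−0.0579·13/12) + 7.61·e^(−0.0579·14/12) = 11.7432
Fair futures F* = (S − I)·e^(rT) = (321.03 − 11.7432)·e^0.086850 = 309.2868 × 1.090733 = 337.3493
Market £333.16 < fair 337.3493: forward underpriced → reverse cash-and-carry (short the stock, invest proceeds at r, pay the dividends, go long the forward).
Profit at T = |F_mkt − F*| = |333.16 − 337.3493| = £4.19 per share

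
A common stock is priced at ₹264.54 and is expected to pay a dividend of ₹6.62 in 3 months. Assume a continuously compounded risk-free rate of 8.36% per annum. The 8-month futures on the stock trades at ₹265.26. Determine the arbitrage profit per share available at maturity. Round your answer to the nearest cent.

₹7.59 per share

PV(dividends) I = 6.62·e^(−0.0836·3/12) = 6.4831
Fair futures F* = (S − I)·e^(rT) = (264.54 − 6.4831)·e^0.055733 = 258.0569 × 1.057315 = 272.8474
Market ₹265.26 < fair 272.8474: forward underpriced → reverse cash-and-carry (short the stock, invest proceeds at r, pay the dividends, go long the forward).
Profit at T = |F_mkt − F*| = |265.26 − 272.8474| = ₹7.59 per share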